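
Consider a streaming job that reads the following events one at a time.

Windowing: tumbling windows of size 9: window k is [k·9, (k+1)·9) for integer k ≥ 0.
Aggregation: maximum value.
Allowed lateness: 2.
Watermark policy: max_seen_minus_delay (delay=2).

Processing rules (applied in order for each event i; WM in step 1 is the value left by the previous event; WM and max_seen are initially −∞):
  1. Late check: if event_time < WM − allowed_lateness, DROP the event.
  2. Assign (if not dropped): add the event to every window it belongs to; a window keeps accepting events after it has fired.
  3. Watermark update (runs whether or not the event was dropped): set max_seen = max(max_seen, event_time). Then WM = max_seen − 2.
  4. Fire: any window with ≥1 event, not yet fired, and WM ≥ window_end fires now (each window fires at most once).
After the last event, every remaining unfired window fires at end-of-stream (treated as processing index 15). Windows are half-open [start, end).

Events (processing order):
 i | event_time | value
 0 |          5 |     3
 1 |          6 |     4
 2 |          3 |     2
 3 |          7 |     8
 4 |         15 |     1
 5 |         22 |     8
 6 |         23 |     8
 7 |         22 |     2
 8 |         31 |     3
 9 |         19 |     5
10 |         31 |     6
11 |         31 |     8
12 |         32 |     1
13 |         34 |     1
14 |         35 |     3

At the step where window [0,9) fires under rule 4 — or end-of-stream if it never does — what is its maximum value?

8

i=0 t=5 v=3: → [0,9); WM=3
i=1 t=6 v=4: → [0,9); WM=4
i=2 t=3 v=2: → [0,9); WM=4
i=3 t=7 v=8: → [0,9); WM=5
i=4 t=15 v=1: → [9,18); WM=13; [0,9) fires=8
i=5 t=22 v=8: → [18,27); WM=20; [9,18) fires=1
i=6 t=23 v=8: → [18,27); WM=21
i=7 t=22 v=2: → [18,27); WM=21
i=8 t=31 v=3: → [27,36); WM=29; [18,27) fires=8
i=9 t=19 v=5: DROP (t<29-2); WM=29
i=10 t=31 v=6: → [27,36); WM=29
i=11 t=31 v=8: → [27,36); WM=29
i=12 t=32 v=1: → [27,36); WM=30
i=13 t=34 v=1: → [27,36); WM=32
i=14 t=35 v=3: → [27,36); WM=33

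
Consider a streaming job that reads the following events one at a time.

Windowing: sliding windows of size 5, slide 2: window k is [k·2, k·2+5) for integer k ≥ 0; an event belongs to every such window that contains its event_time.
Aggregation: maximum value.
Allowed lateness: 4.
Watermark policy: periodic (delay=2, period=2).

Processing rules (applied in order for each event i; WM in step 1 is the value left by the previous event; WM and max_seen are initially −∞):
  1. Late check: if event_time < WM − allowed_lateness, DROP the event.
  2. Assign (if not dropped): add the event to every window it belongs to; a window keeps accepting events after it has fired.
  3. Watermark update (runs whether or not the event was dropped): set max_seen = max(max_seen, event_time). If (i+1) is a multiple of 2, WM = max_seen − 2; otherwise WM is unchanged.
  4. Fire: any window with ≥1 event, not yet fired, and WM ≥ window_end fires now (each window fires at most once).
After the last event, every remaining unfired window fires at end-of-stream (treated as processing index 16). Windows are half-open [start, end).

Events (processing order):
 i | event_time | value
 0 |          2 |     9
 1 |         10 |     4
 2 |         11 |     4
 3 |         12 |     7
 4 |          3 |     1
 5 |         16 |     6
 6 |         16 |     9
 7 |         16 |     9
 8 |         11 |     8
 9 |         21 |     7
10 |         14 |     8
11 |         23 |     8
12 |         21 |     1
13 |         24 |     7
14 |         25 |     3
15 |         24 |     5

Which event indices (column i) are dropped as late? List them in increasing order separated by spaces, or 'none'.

i=0 t=2 v=9: → [2,7),[0,5); WM=−∞
i=1 t=10 v=4: → [10,15),[8,13),[6,11); WM=8; [0,5) fires=9 [2,7) fires=9
i=2 t=11 v=4: → [10,15),[8,13); WM=8
i=3 t=12 v=7: → [12,17),[10,15),[8,13); WM=10
i=4 t=3 v=1: DROP (t<10-4); WM=10
i=5 t=16 v=6: → [16,21),[14,19),[12,17); WM=14; [6,11) fires=4 [8,13) fires=7
i=6 t=16 v=9: → [16,21),[14,19),[12,17); WM=14
i=7 t=16 v=9: → [16,21),[14,19),[12,17); WM=14
i=8 t=11 v=8: → [10,15),[8,13); WM=14
i=9 t=21 v=7: → [20,25),[18,23); WM=19; [10,15) fires=8 [12,17) fires=9 [14,19) fires=9
i=10 t=14 v=8: DROP (t<19-4); WM=19
i=11 t=23 v=8: → [22,27),[20,25); WM=21; [16,21) fires=9
i=12 t=21 v=1: → [20,25),[18,23); WM=21
i=13 t=24 v=7: → [24,29),[22,27),[20,25); WM=22
i=14 t=25 v=3: → [24,29),[22,27); WM=22
i=15 t=24 v=5: → [24,29),[22,27),[20,25); WM=23; [18,23) fires=7

4 10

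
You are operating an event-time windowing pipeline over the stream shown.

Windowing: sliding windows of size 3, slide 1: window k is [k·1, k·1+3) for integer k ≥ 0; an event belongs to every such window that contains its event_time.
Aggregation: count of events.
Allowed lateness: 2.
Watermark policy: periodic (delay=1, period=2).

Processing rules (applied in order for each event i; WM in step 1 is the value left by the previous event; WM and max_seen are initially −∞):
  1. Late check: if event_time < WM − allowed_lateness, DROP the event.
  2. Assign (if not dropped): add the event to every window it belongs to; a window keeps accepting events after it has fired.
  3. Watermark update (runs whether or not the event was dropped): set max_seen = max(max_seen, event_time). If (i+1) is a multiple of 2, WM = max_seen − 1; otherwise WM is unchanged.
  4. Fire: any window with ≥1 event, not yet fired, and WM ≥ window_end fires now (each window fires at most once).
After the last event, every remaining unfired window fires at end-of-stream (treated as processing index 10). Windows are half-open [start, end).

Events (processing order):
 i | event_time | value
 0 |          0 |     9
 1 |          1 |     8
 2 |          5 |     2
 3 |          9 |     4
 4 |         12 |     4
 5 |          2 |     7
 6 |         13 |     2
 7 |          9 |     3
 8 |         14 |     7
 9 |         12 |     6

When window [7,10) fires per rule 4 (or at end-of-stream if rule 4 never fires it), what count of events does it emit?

i=0 t=0 v=9: → [0,3); WM=−∞
i=1 t=1 v=8: → [1,4),[0,3); WM=0
i=2 t=5 v=2: → [5,8),[4,7),[3,6); WM=0
i=3 t=9 v=4: → [9,12),[8,11),[7,10); WM=8; [0,3) fires=2 [1,4) fires=1 [3,6) fires=1 [4,7) fires=1 [5,8) fires=1
i=4 t=12 v=4: → [12,15),[11,14),[10,13); WM=8
i=5 t=2 v=7: DROP (t<8-2); WM=11; [7,10) fires=1 [8,11) fires=1
i=6 t=13 v=2: → [13,16),[12,15),[11,14); WM=11
i=7 t=9 v=3: → [9,12),[8,11),[7,10); WM=12; [9,12) fires=2
i=8 t=14 v=7: → [14,17),[13,16),[12,15); WM=12
i=9 t=12 v=6: → [12,15),[11,14),[10,13); WM=13; [10,13) fires=2

1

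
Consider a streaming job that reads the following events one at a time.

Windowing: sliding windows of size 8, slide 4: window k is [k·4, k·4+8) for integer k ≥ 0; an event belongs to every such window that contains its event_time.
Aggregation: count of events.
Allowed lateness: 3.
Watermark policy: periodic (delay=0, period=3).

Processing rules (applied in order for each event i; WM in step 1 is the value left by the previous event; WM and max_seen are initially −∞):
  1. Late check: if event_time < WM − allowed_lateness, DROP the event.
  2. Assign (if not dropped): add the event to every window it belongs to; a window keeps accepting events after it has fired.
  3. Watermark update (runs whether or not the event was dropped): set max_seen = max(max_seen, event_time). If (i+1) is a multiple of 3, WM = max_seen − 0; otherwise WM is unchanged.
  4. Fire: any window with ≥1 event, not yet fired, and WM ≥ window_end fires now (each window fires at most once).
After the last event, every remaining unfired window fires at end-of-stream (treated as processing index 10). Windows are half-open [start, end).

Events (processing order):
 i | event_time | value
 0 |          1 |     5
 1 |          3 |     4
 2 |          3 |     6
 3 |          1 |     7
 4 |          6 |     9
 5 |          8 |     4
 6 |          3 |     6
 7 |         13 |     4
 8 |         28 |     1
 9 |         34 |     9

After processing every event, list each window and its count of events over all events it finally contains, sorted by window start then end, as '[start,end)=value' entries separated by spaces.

i=0 t=1 v=5: → [0,8); WM=−∞
i=1 t=3 v=4: → [0,8); WM=−∞
i=2 t=3 v=6: → [0,8); WM=3
i=3 t=1 v=7: → [0,8); WM=3
i=4 t=6 v=9: → [4,12),[0,8); WM=3
i=5 t=8 v=4: → [8,16),[4,12); WM=8; [0,8) fires=5
i=6 t=3 v=6: DROP (t<8-3); WM=8
i=7 t=13 v=4: → [12,20),[8,16); WM=8
i=8 t=28 v=1: → [28,36),[24,32); WM=28; [4,12) fires=2 [8,16) fires=2 [12,20) fires=1
i=9 t=34 v=9: → [32,40),[28,36); WM=28

[0,8)=5 [4,12)=2 [8,16)=2 [12,20)=1 [24,32)=1 [28,36)=2 [32,40)=1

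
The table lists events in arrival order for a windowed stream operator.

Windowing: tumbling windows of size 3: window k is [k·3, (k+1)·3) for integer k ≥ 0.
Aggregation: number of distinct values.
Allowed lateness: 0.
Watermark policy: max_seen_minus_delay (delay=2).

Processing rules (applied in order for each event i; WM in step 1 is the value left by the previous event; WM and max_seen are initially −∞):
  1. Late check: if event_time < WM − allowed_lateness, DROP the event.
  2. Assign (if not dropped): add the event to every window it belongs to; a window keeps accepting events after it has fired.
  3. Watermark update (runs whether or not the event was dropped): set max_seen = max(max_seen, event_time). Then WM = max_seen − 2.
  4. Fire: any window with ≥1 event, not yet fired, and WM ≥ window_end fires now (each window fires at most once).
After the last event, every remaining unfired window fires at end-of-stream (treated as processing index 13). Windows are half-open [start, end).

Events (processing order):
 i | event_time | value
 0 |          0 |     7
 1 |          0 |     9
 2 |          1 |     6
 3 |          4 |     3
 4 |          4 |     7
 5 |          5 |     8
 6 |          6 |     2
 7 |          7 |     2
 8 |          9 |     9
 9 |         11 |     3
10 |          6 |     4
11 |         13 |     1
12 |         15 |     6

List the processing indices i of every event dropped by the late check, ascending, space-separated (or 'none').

i=0 t=0 v=7: → [0,3); WM=-2
i=1 t=0 v=9: → [0,3); WM=-2
i=2 t=1 v=6: → [0,3); WM=-1
i=3 t=4 v=3: → [3,6); WM=2
i=4 t=4 v=7: → [3,6); WM=2
i=5 t=5 v=8: → [3,6); WM=3; [0,3) fires=3
i=6 t=6 v=2: → [6,9); WM=4
i=7 t=7 v=2: → [6,9); WM=5
i=8 t=9 v=9: → [9,12); WM=7; [3,6) fires=3
i=9 t=11 v=3: → [9,12); WM=9; [6,9) fires=1
i=10 t=6 v=4: DROP (t<9-0); WM=9
i=11 t=13 v=1: → [12,15); WM=11
i=12 t=15 v=6: → [15,18); WM=13; [9,12) fires=2

10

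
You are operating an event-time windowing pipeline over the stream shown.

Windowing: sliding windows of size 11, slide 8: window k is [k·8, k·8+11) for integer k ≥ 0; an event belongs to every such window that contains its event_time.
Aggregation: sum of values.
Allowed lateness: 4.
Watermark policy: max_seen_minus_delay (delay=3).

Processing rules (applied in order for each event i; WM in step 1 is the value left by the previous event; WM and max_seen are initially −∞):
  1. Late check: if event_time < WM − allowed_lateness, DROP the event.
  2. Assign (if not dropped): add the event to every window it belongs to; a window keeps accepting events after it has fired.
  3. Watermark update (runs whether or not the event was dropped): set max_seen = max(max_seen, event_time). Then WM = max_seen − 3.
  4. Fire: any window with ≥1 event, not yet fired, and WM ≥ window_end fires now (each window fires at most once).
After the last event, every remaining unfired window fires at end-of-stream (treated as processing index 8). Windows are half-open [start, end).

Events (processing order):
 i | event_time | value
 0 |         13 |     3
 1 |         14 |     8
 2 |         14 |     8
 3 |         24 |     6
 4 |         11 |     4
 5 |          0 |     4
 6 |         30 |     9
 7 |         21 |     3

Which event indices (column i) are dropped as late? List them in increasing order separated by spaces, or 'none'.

i=0 t=13 v=3: → [8,19); WM=10
i=1 t=14 v=8: → [8,19); WM=11
i=2 t=14 v=8: → [8,19); WM=11
i=3 t=24 v=6: → [24,35),[16,27); WM=21; [8,19) fires=19
i=4 t=11 v=4: DROP (t<21-4); WM=21
i=5 t=0 v=4: DROP (t<21-4); WM=21
i=6 t=30 v=9: → [24,35); WM=27; [16,27) fires=6
i=7 t=21 v=3: DROP (t<27-4); WM=27

4 5 7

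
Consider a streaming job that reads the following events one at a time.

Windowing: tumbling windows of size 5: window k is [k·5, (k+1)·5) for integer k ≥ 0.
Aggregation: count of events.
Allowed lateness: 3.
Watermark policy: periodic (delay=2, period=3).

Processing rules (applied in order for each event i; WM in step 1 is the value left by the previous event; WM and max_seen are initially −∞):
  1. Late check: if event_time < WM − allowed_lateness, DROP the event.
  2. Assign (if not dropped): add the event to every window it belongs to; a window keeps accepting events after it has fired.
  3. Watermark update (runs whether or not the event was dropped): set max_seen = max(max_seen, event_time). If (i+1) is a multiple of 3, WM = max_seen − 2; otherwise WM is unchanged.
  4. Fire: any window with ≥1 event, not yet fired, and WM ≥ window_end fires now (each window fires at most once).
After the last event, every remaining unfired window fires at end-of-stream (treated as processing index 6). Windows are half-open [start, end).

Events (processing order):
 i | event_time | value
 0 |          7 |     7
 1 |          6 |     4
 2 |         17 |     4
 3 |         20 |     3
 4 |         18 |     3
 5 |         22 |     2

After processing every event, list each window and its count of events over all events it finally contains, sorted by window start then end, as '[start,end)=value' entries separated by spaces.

i=0 t=7 v=7: → [5,10); WM=−∞
i=1 t=6 v=4: → [5,10); WM=−∞
i=2 t=17 v=4: → [15,20); WM=15; [5,10) fires=2
i=3 t=20 v=3: → [20,25); WM=15
i=4 t=18 v=3: → [15,20); WM=15
i=5 t=22 v=2: → [20,25); WM=20; [15,20) fires=2

[5,10)=2 [15,20)=2 [20,25)=2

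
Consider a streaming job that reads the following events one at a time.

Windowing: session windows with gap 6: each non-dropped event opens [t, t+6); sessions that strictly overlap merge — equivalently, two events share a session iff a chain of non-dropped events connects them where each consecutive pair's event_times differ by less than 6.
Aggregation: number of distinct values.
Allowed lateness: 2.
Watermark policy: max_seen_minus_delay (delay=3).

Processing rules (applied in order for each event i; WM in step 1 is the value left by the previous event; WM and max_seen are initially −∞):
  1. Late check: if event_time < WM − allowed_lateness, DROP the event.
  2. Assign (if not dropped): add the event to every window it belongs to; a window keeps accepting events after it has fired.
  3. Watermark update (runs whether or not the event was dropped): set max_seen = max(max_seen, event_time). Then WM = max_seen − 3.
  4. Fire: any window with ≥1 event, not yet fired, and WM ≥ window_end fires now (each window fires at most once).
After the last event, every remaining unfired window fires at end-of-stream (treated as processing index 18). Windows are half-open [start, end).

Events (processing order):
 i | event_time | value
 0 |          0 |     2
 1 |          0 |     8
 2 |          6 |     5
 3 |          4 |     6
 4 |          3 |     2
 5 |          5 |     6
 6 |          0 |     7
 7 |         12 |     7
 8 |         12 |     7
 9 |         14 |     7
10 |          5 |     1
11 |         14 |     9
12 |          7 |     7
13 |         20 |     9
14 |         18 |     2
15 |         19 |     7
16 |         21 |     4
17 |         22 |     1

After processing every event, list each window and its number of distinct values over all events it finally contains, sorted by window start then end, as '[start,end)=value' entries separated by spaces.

i=0 t=0 v=2: → [0,6); WM=-3
i=1 t=0 v=8: → [0,6); WM=-3
i=2 t=6 v=5: → [6,12); WM=3
i=3 t=4 v=6: → [0,12); WM=3
i=4 t=3 v=2: → [0,12); WM=3
i=5 t=5 v=6: → [0,12); WM=3
i=6 t=0 v=7: DROP (t<3-2); WM=3
i=7 t=12 v=7: → [12,18); WM=9
i=8 t=12 v=7: → [12,18); WM=9
i=9 t=14 v=7: → [12,20); WM=11
i=10 t=5 v=1: DROP (t<11-2); WM=11
i=11 t=14 v=9: → [12,20); WM=11
i=12 t=7 v=7: DROP (t<11-2); WM=11
i=13 t=20 v=9: → [20,26); WM=17
i=14 t=18 v=2: → [12,26); WM=17
i=15 t=19 v=7: → [12,26); WM=17
i=16 t=21 v=4: → [12,27); WM=18
i=17 t=22 v=1: → [12,28); WM=19

[0,12)=4 [12,28)=5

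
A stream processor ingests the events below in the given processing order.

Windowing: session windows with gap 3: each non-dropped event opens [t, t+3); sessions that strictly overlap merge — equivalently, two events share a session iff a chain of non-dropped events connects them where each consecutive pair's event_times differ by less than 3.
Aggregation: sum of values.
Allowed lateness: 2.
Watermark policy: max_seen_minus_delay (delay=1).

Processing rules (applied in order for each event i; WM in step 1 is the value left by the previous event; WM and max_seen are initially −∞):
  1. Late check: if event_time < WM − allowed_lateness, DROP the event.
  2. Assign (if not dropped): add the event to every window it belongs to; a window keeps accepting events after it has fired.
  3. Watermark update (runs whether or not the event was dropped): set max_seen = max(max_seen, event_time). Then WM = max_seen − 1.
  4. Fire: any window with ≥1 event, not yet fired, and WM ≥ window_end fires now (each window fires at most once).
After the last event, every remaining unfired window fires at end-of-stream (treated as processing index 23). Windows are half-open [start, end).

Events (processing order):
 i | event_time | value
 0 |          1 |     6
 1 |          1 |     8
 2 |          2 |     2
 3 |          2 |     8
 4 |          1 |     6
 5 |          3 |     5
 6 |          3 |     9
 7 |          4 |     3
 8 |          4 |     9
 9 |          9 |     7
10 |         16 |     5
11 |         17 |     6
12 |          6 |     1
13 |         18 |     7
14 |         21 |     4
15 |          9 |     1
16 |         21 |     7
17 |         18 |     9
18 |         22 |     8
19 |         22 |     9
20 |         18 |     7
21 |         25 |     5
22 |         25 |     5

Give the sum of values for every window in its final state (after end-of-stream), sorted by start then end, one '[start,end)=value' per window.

[1,7)=56 [9,12)=7 [16,21)=27 [21,25)=28 [25,28)=10

i=0 t=1 v=6: → [1,4); WM=0
i=1 t=1 v=8: → [1,4); WM=0
i=2 t=2 v=2: → [1,5); WM=1
i=3 t=2 v=8: → [1,5); WM=1
i=4 t=1 v=6: → [1,5); WM=1
i=5 t=3 v=5: → [1,6); WM=2
i=6 t=3 v=9: → [1,6); WM=2
i=7 t=4 v=3: → [1,7); WM=3
i=8 t=4 v=9: → [1,7); WM=3
i=9 t=9 v=7: → [9,12); WM=8
i=10 t=16 v=5: → [16,19); WM=15
i=11 t=17 v=6: → [16,20); WM=16
i=12 t=6 v=1: DROP (t<16-2); WM=16
i=13 t=18 v=7: → [16,21); WM=17
i=14 t=21 v=4: → [21,24); WM=20
i=15 t=9 v=1: DROP (t<20-2); WM=20
i=16 t=21 v=7: → [21,24); WM=20
i=17 t=18 v=9: → [16,21); WM=20
i=18 t=22 v=8: → [21,25); WM=21
i=19 t=22 v=9: → [21,25); WM=21
i=20 t=18 v=7: DROP (t<21-2); WM=21
i=21 t=25 v=5: → [25,28); WM=24
i=22 t=25 v=5: → [25,28); WM=24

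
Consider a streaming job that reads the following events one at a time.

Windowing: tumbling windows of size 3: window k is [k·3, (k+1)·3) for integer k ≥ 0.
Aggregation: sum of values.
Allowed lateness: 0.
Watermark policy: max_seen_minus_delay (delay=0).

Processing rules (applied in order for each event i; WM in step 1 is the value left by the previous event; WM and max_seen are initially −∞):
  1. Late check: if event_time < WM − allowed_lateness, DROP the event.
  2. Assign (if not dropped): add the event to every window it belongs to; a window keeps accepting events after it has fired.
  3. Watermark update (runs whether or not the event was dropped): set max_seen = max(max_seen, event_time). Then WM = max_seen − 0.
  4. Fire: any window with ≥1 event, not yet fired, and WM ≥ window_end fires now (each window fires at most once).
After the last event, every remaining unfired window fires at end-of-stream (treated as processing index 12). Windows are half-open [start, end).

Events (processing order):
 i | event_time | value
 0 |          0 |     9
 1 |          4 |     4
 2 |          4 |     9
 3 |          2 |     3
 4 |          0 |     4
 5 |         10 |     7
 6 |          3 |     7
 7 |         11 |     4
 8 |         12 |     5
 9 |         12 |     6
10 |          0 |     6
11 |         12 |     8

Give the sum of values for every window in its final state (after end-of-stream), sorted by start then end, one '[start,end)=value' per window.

i=0 t=0 v=9: → [0,3); WM=0
i=1 t=4 v=4: → [3,6); WM=4; [0,3) fires=9
i=2 t=4 v=9: → [3,6); WM=4
i=3 t=2 v=3: DROP (t<4-0); WM=4
i=4 t=0 v=4: DROP (t<4-0); WM=4
i=5 t=10 v=7: → [9,12); WM=10; [3,6) fires=13
i=6 t=3 v=7: DROP (t<10-0); WM=10
i=7 t=11 v=4: → [9,12); WM=11
i=8 t=12 v=5: → [12,15); WM=12; [9,12) fires=11
i=9 t=12 v=6: → [12,15); WM=12
i=10 t=0 v=6: DROP (t<12-0); WM=12
i=11 t=12 v=8: → [12,15); WM=12

[0,3)=9 [3,6)=13 [9,12)=11 [12,15)=19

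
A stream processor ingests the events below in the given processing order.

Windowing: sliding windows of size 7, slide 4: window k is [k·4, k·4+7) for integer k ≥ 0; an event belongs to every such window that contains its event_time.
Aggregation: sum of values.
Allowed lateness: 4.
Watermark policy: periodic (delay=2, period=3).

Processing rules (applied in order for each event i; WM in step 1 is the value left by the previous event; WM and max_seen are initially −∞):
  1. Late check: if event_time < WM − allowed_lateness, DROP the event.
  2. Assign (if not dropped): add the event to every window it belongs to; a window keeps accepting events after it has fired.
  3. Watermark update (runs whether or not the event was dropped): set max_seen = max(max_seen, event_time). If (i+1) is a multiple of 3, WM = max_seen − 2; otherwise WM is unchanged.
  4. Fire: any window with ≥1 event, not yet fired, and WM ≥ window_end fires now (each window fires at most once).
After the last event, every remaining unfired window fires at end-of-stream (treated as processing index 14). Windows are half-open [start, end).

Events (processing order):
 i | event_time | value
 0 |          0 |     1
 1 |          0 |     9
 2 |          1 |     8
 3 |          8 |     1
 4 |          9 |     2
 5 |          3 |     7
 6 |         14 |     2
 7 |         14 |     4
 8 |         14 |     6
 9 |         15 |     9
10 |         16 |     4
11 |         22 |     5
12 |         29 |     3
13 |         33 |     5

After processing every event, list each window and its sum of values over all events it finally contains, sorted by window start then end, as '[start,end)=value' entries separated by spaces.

[0,7)=25 [4,11)=3 [8,15)=15 [12,19)=25 [16,23)=9 [20,27)=5 [24,31)=3 [28,35)=8 [32,39)=5

i=0 t=0 v=1: → [0,7); WM=−∞
i=1 t=0 v=9: → [0,7); WM=−∞
i=2 t=1 v=8: → [0,7); WM=-1
i=3 t=8 v=1: → [8,15),[4,11); WM=-1
i=4 t=9 v=2: → [8,15),[4,11); WM=-1
i=5 t=3 v=7: → [0,7); WM=7; [0,7) fires=25
i=6 t=14 v=2: → [12,19),[8,15); WM=7
i=7 t=14 v=4: → [12,19),[8,15); WM=7
i=8 t=14 v=6: → [12,19),[8,15); WM=12; [4,11) fires=3
i=9 t=15 v=9: → [12,19); WM=12
i=10 t=16 v=4: → [16,23),[12,19); WM=12
i=11 t=22 v=5: → [20,27),[16,23); WM=20; [8,15) fires=15 [12,19) fires=25
i=12 t=29 v=3: → [28,35),[24,31); WM=20
i=13 t=33 v=5: → [32,39),[28,35); WM=20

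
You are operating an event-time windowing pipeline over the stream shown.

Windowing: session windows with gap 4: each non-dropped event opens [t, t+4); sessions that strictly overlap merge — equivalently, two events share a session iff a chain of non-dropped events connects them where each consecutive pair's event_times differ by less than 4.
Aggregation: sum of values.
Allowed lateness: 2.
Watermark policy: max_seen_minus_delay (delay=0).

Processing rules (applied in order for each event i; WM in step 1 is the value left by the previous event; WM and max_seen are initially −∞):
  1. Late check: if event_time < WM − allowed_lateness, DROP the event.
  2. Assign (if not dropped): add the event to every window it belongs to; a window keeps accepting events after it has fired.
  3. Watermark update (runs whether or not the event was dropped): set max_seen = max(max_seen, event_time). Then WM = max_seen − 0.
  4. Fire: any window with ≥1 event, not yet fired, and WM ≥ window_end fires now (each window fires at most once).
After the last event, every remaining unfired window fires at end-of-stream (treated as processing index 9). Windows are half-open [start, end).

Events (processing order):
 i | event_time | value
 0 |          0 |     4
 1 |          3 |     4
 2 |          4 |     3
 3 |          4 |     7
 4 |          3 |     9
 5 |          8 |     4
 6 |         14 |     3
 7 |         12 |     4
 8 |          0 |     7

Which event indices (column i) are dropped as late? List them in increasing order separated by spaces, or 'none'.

i=0 t=0 v=4: → [0,4); WM=0
i=1 t=3 v=4: → [0,7); WM=3
i=2 t=4 v=3: → [0,8); WM=4
i=3 t=4 v=7: → [0,8); WM=4
i=4 t=3 v=9: → [0,8); WM=4
i=5 t=8 v=4: → [8,12); WM=8
i=6 t=14 v=3: → [14,18); WM=14
i=7 t=12 v=4: → [12,18); WM=14
i=8 t=0 v=7: DROP (t<14-2); WM=14

8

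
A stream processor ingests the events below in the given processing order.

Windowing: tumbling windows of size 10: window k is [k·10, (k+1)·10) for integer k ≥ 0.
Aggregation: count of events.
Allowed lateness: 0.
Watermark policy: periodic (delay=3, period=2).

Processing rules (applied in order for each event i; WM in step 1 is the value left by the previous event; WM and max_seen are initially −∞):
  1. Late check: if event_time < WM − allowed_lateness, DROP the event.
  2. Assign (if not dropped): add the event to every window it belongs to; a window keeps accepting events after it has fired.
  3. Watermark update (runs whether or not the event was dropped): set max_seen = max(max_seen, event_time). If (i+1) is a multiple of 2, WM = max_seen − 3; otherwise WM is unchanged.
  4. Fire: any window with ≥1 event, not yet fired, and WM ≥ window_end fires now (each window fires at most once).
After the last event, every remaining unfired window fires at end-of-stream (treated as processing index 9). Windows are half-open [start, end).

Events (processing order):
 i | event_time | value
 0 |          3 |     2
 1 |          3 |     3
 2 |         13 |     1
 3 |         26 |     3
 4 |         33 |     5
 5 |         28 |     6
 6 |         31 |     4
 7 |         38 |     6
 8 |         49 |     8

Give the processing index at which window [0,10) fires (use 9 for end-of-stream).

i=0 t=3 v=2: → [0,10); WM=−∞
i=1 t=3 v=3: → [0,10); WM=0
i=2 t=13 v=1: → [10,20); WM=0
i=3 t=26 v=3: → [20,30); WM=23; [0,10) fires=2 [10,20) fires=1
i=4 t=33 v=5: → [30,40); WM=23
i=5 t=28 v=6: → [20,30); WM=30; [20,30) fires=2
i=6 t=31 v=4: → [30,40); WM=30
i=7 t=38 v=6: → [30,40); WM=35
i=8 t=49 v=8: → [40,50); WM=35

3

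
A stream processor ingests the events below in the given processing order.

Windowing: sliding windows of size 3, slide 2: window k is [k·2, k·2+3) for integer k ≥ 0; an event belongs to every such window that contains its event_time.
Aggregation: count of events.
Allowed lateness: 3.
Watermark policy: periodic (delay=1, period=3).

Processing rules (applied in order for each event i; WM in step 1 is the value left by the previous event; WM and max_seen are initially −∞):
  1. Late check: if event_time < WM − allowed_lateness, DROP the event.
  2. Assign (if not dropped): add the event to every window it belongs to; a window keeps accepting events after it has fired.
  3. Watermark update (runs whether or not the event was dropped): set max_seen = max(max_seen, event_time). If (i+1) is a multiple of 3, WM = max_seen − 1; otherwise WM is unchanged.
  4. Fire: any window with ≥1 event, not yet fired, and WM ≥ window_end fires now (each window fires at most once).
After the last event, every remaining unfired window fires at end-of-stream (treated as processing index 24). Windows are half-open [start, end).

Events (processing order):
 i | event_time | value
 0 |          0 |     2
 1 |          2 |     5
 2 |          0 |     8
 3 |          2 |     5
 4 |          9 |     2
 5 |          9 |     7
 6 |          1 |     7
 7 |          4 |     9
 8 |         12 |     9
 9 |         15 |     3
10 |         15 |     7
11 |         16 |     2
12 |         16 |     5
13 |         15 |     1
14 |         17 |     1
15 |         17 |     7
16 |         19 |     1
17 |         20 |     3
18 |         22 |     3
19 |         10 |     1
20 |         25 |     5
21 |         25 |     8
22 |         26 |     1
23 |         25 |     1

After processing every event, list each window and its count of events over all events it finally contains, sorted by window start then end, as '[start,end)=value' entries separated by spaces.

i=0 t=0 v=2: → [0,3); WM=−∞
i=1 t=2 v=5: → [2,5),[0,3); WM=−∞
i=2 t=0 v=8: → [0,3); WM=1
i=3 t=2 v=5: → [2,5),[0,3); WM=1
i=4 t=9 v=2: → [8,11); WM=1
i=5 t=9 v=7: → [8,11); WM=8; [0,3) fires=4 [2,5) fires=2
i=6 t=1 v=7: DROP (t<8-3); WM=8
i=7 t=4 v=9: DROP (t<8-3); WM=8
i=8 t=12 v=9: → [12,15),[10,13); WM=11; [8,11) fires=2
i=9 t=15 v=3: → [14,17); WM=11
i=10 t=15 v=7: → [14,17); WM=11
i=11 t=16 v=2: → [16,19),[14,17); WM=15; [10,13) fires=1 [12,15) fires=1
i=12 t=16 v=5: → [16,19),[14,17); WM=15
i=13 t=15 v=1: → [14,17); WM=15
i=14 t=17 v=1: → [16,19); WM=16
i=15 t=17 v=7: → [16,19); WM=16
i=16 t=19 v=1: → [18,21); WM=16
i=17 t=20 v=3: → [20,23),[18,21); WM=19; [14,17) fires=5 [16,19) fires=4
i=18 t=22 v=3: → [22,25),[20,23); WM=19
i=19 t=10 v=1: DROP (t<19-3); WM=19
i=20 t=25 v=5: → [24,27); WM=24; [18,21) fires=2 [20,23) fires=2
i=21 t=25 v=8: → [24,27); WM=24
i=22 t=26 v=1: → [26,29),[24,27); WM=24
i=23 t=25 v=1: → [24,27); WM=25; [22,25) fires=1

[0,3)=4 [2,5)=2 [8,11)=2 [10,13)=1 [12,15)=1 [14,17)=5 [16,19)=4 [18,21)=2 [20,23)=2 [22,25)=1 [24,27)=4 [26,29)=1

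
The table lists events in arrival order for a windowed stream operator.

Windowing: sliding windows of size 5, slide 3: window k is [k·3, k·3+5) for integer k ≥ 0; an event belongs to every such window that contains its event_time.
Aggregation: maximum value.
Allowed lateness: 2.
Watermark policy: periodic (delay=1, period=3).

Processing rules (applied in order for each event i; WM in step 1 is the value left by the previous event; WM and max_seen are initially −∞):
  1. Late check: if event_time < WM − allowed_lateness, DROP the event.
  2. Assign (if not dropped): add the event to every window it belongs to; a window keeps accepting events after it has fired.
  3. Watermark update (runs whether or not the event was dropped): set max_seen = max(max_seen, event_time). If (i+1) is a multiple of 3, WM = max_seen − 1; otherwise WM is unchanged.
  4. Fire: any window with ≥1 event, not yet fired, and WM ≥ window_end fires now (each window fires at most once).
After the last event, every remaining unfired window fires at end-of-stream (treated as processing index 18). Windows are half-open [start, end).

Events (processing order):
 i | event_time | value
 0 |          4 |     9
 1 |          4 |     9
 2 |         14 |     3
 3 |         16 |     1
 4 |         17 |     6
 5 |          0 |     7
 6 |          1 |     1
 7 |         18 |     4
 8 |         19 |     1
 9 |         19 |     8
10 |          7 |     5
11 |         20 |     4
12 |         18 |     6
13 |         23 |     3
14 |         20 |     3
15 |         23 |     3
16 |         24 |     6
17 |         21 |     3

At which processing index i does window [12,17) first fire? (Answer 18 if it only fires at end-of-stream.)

8

i=0 t=4 v=9: → [3,8),[0,5); WM=−∞
i=1 t=4 v=9: → [3,8),[0,5); WM=−∞
i=2 t=14 v=3: → [12,17); WM=13; [0,5) fires=9 [3,8) fires=9
i=3 t=16 v=1: → [15,20),[12,17); WM=13
i=4 t=17 v=6: → [15,20); WM=13
i=5 t=0 v=7: DROP (t<13-2); WM=16
i=6 t=1 v=1: DROP (t<16-2); WM=16
i=7 t=18 v=4: → [18,23),[15,20); WM=16
i=8 t=19 v=1: → [18,23),[15,20); WM=18; [12,17) fires=3
i=9 t=19 v=8: → [18,23),[15,20); WM=18
i=10 t=7 v=5: DROP (t<18-2); WM=18
i=11 t=20 v=4: → [18,23); WM=19
i=12 t=18 v=6: → [18,23),[15,20); WM=19
i=13 t=23 v=3: → [21,26); WM=19
i=14 t=20 v=3: → [18,23); WM=22; [15,20) fires=8
i=15 t=23 v=3: → [21,26); WM=22
i=16 t=24 v=6: → [24,29),[21,26); WM=22
i=17 t=21 v=3: → [21,26),[18,23); WM=23; [18,23) fires=8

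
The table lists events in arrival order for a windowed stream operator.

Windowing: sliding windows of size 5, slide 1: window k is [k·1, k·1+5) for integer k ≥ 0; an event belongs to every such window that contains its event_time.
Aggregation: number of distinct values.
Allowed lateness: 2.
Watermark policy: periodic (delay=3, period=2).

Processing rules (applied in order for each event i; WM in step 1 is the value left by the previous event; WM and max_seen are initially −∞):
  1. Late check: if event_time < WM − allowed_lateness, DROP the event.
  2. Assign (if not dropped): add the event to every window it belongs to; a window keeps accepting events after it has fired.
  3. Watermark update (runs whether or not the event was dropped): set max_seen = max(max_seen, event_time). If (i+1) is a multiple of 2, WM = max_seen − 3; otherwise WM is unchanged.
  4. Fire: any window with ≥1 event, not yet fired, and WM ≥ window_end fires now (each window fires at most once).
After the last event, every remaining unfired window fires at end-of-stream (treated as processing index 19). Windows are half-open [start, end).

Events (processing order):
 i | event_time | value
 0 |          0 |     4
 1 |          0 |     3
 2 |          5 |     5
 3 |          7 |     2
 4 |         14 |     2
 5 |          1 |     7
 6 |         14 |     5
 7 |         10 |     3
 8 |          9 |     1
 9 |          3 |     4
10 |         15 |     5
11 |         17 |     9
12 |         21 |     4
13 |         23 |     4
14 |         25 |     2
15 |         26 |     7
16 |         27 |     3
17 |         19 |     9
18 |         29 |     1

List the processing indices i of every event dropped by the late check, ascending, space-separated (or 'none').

5 9 17

i=0 t=0 v=4: → [0,5); WM=−∞
i=1 t=0 v=3: → [0,5); WM=-3
i=2 t=5 v=5: → [5,10),[4,9),[3,8),[2,7),[1,6); WM=-3
i=3 t=7 v=2: → [7,12),[6,11),[5,10),[4,9),[3,8); WM=4
i=4 t=14 v=2: → [14,19),[13,18),[12,17),[11,16),[10,15); WM=4
i=5 t=1 v=7: DROP (t<4-2); WM=11; [0,5) fires=2 [1,6) fires=1 [2,7) fires=1 [3,8) fires=2 [4,9) fires=2 [5,10) fires=2 [6,11) fires=1
i=6 t=14 v=5: → [14,19),[13,18),[12,17),[11,16),[10,15); WM=11
i=7 t=10 v=3: → [10,15),[9,14),[8,13),[7,12),[6,11); WM=11
i=8 t=9 v=1: → [9,14),[8,13),[7,12),[6,11),[5,10); WM=11
i=9 t=3 v=4: DROP (t<11-2); WM=11
i=10 t=15 v=5: → [15,20),[14,19),[13,18),[12,17),[11,16); WM=11
i=11 t=17 v=9: → [17,22),[16,21),[15,20),[14,19),[13,18); WM=14; [7,12) fires=3 [8,13) fires=2 [9,14) fires=2
i=12 t=21 v=4: → [21,26),[20,25),[19,24),[18,23),[17,22); WM=14
i=13 t=23 v=4: → [23,28),[22,27),[21,26),[20,25),[19,24); WM=20; [10,15) fires=3 [11,16) fires=2 [12,17) fires=2 [13,18) fires=3 [14,19) fires=3 [15,20) fires=2
i=14 t=25 v=2: → [25,30),[24,29),[23,28),[22,27),[21,26); WM=20
i=15 t=26 v=7: → [26,31),[25,30),[24,29),[23,28),[22,27); WM=23; [16,21) fires=1 [17,22) fires=2 [18,23) fires=1
i=16 t=27 v=3: → [27,32),[26,31),[25,30),[24,29),[23,28); WM=23
i=17 t=19 v=9: DROP (t<23-2); WM=24; [19,24) fires=1
i=18 t=29 v=1: → [29,34),[28,33),[27,32),[26,31),[25,30); WM=24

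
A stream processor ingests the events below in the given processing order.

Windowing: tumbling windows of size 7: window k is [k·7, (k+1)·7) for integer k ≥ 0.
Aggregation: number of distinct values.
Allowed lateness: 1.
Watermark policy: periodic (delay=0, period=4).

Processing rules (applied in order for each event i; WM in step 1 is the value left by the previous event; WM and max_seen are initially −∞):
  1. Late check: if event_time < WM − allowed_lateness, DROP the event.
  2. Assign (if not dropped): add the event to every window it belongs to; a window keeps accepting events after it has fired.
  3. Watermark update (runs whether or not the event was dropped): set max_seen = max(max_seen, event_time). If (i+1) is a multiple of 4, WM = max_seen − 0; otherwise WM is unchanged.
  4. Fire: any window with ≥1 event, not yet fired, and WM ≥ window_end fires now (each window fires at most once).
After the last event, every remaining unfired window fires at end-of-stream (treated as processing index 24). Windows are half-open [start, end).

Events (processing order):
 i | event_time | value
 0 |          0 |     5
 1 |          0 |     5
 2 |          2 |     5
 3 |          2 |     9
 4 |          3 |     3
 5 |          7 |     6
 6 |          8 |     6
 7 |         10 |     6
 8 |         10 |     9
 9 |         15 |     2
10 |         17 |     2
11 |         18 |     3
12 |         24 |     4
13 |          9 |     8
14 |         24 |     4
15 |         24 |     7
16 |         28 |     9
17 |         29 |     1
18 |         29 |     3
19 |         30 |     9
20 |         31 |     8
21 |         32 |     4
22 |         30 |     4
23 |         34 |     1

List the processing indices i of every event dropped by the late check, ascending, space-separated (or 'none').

i=0 t=0 v=5: → [0,7); WM=−∞
i=1 t=0 v=5: → [0,7); WM=−∞
i=2 t=2 v=5: → [0,7); WM=−∞
i=3 t=2 v=9: → [0,7); WM=2
i=4 t=3 v=3: → [0,7); WM=2
i=5 t=7 v=6: → [7,14); WM=2
i=6 t=8 v=6: → [7,14); WM=2
i=7 t=10 v=6: → [7,14); WM=10; [0,7) fires=3
i=8 t=10 v=9: → [7,14); WM=10
i=9 t=15 v=2: → [14,21); WM=10
i=10 t=17 v=2: → [14,21); WM=10
i=11 t=18 v=3: → [14,21); WM=18; [7,14) fires=2
i=12 t=24 v=4: → [21,28); WM=18
i=13 t=9 v=8: DROP (t<18-1); WM=18
i=14 t=24 v=4: → [21,28); WM=18
i=15 t=24 v=7: → [21,28); WM=24; [14,21) fires=2
i=16 t=28 v=9: → [28,35); WM=24
i=17 t=29 v=1: → [28,35); WM=24
i=18 t=29 v=3: → [28,35); WM=24
i=19 t=30 v=9: → [28,35); WM=30; [21,28) fires=2
i=20 t=31 v=8: → [28,35); WM=30
i=21 t=32 v=4: → [28,35); WM=30
i=22 t=30 v=4: → [28,35); WM=30
i=23 t=34 v=1: → [28,35); WM=34

13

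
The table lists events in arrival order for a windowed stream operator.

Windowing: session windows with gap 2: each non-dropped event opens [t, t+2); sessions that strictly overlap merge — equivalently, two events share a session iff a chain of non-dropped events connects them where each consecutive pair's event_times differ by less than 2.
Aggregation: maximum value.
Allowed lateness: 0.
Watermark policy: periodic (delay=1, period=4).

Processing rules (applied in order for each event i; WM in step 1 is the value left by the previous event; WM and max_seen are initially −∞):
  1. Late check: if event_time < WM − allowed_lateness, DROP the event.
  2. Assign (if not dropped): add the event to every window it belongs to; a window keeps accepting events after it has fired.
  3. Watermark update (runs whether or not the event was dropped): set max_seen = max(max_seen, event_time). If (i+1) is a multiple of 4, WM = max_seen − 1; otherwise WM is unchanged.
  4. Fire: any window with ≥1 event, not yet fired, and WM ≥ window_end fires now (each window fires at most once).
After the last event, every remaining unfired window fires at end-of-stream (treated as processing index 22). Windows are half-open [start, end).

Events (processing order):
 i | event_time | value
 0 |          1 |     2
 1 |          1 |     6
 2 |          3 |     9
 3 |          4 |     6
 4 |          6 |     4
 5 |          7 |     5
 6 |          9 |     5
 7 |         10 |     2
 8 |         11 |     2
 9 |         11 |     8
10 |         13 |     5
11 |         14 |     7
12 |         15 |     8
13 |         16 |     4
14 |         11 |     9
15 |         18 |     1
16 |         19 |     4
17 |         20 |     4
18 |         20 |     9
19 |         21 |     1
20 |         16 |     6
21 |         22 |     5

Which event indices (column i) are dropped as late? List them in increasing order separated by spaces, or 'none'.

i=0 t=1 v=2: → [1,3); WM=−∞
i=1 t=1 v=6: → [1,3); WM=−∞
i=2 t=3 v=9: → [3,5); WM=−∞
i=3 t=4 v=6: → [3,6); WM=3
i=4 t=6 v=4: → [6,8); WM=3
i=5 t=7 v=5: → [6,9); WM=3
i=6 t=9 v=5: → [9,11); WM=3
i=7 t=10 v=2: → [9,12); WM=9
i=8 t=11 v=2: → [9,13); WM=9
i=9 t=11 v=8: → [9,13); WM=9
i=10 t=13 v=5: → [13,15); WM=9
i=11 t=14 v=7: → [13,16); WM=13
i=12 t=15 v=8: → [13,17); WM=13
i=13 t=16 v=4: → [13,18); WM=13
i=14 t=11 v=9: DROP (t<13-0); WM=13
i=15 t=18 v=1: → [18,20); WM=17
i=16 t=19 v=4: → [18,21); WM=17
i=17 t=20 v=4: → [18,22); WM=17
i=18 t=20 v=9: → [18,22); WM=17
i=19 t=21 v=1: → [18,23); WM=20
i=20 t=16 v=6: DROP (t<20-0); WM=20
i=21 t=22 v=5: → [18,24); WM=20

14 20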